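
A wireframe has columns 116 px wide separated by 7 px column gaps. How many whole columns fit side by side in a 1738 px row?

k columns need k·116 + (k−1)·7 = k·123 − 7.
k·123 − 7 ≤ 1738 → k ≤ 1745 / 123 ≈ 14.19, so k = 14.

14 columns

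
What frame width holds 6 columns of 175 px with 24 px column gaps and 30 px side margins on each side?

Adding margins, columns and gutters: 60 + 1050 + 120 = 1230 px.

1230 px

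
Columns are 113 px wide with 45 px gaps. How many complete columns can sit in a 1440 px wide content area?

9 columns: 9·113 + 8·45 = 1377 px ≤ 1440.
10 columns: 1535 px > 1440. So 9.

9 columns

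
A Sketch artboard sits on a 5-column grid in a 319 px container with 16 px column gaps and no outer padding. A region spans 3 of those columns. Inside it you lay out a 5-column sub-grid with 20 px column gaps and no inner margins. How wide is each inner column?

5 columns + 4 column gaps: 5c + 4·16 = 319.
5c = 319 − 64 = 255, so c = 51 px.
3 columns plus 2 column gaps: 153 + 32 = 185 px.
5d + 4·20 = 185 → 5d = 105 → d = 21 px.

21 px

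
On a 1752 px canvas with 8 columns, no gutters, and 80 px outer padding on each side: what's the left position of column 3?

Take off 160 px of margins, leaving 1592 px.
8c = 1592 → c = 199 px.
Each column+gutter stride is 199 px; 2 of them past the 80 px margin is 80 + 398 = 478 px.

478 px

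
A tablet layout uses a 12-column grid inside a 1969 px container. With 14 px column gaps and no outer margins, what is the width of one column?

151.25 px

12c + 11·14 = 1969 → 12c = 1815 → c = 151.25 px.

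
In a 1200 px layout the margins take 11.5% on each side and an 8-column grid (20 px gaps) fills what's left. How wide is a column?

98 px

Margins: 11.5% × 1200 = 138 px each, so content = 1200 − 276 = 924 px.
8c + 7·20 = 924 → 8c = 784 → c = 98 px.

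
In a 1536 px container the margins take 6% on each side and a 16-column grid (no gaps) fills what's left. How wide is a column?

84.48 px

1536 × (1 − 2·6%) = 1536 × 88% = 1351.68 px for the columns.
With no gaps, each column is 1351.68/16 = 84.48 px.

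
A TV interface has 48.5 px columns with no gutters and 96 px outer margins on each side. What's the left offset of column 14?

726.5 px

Each column+gutter stride is 48.5 px; 13 of them past the 96 px margin is 96 + 630.5 = 726.5 px.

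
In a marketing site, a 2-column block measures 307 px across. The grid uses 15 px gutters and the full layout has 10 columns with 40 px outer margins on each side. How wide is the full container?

2 columns + 1 gutter: 2c + 1·15 = 307.
2c = 307 − 15 = 292, so c = 146 px.
Adding margins, columns and gutters: 80 + 1460 + 135 = 1675 px.

1675 px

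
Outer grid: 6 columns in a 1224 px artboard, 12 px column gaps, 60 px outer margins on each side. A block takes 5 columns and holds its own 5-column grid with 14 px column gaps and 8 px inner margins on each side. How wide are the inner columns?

Subtract both margins: 1224 − 2·60 = 1104 px.
1104 − 5·12 = 1044; ÷6 gives c = 174 px.
5 columns plus 4 column gaps: 870 + 48 = 918 px.
Inner content = 918 − 2·8 = 902 px.
Subtracting 4 column gaps of 14 leaves 846 for 5 columns, so d = 169.2 px.

169.2 px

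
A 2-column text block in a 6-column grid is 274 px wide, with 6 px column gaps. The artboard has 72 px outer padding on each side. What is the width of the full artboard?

978 px

2 columns + 1 column gap: 2c + 1·6 = 274.
2c = 274 − 6 = 268, so c = 134 px.
Adding margins, columns and gutters: 144 + 804 + 30 = 978 px.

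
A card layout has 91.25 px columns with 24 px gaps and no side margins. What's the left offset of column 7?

Each column+gutter stride is 115.25 px; with no margin, 6 of them is 691.5 px.

691.5 px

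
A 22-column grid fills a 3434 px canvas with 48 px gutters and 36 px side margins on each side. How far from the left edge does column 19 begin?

2826 px

Inside the margins: 3434 − 72 = 3362 px.
Subtracting 21 gutters of 48 leaves 2354 for 22 columns, so c = 107 px.
Before column 19: the margin + 18 columns + 18 gutters.
Offset = 36 + 18·(107 + 48) = 36 + 2790 = 2826 px.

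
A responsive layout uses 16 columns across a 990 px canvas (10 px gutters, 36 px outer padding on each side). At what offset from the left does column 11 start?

Content = 990 − 2·36 = 918 px.
16c + 15·10 = 918 → 16c = 768 → c = 48 px.
Column 11 starts at margin + 10·(column + gutter) = 36 + 10·58 = 616 px.

616 px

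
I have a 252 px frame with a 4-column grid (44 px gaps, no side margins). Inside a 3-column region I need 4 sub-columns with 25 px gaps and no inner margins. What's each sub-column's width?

25.75 px

4 columns + 3 gaps: 4c + 3·44 = 252.
4c = 252 − 132 = 120, so c = 30 px.
Span of 3: 3·30 + 2·44 = 90 + 88 = 178 px.
178 − 3·25 = 103; ÷4 gives d = 25.75 px.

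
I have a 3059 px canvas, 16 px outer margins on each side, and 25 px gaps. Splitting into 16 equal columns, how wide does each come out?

Take off 32 px of margins, leaving 3027 px.
16c + 15·25 = 3027 → 16c = 2652 → c = 165.75 px.

165.75 px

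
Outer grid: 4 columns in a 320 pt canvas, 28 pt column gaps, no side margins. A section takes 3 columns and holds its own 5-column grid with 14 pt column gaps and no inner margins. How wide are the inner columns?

320 − 3·28 = 236; ÷4 gives c = 59 pt.
3-column span = 3·59 + 2·28 = 233 pt.
5d + 4·14 = 233 → 5d = 177 → d = 35.4 pt.

35.4 pt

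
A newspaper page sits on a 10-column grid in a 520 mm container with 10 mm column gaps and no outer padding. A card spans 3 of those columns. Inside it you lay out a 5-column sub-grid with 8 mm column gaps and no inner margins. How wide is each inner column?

23.4 mm

520 − 9·10 = 430; ÷10 gives c = 43 mm.
Span of 3: 3·43 + 2·10 = 129 + 20 = 149 mm.
5 columns + 4 column gaps: 5d + 4·8 = 149.
5d = 149 − 32 = 117, so d = 23.4 mm.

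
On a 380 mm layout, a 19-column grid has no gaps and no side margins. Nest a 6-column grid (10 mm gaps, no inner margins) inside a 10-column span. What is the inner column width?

With no gaps, each column is 380/19 = 20 mm.
With no gaps, 10 columns span 10·20 = 200 mm.
6 columns + 5 gaps: 6d + 5·10 = 200.
6d = 200 − 50 = 150, so d = 25 mm.

25 mm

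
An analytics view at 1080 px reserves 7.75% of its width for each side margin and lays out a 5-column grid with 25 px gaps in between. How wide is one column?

1080 × (1 − 2·7.75%) = 1080 × 84.5% = 912.6 px for the columns.
5 columns + 4 gaps: 5c + 4·25 = 912.6.
5c = 912.6 − 100 = 812.6, so c = 162.52 px.

162.52 px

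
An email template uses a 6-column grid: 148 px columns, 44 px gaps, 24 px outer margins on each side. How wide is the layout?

Adding margins, columns and gutters: 48 + 888 + 220 = 1156 px.

1156 px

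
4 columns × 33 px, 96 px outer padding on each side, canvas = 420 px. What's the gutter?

Content width = 420 − 2·96 = 228 px.
4·33 + 3g = 228 → 3g = 96 → g = 32 px.

32 px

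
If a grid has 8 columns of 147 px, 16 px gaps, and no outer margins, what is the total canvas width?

Total width: 8·147 + 7·16 = 1288 px.

1288 px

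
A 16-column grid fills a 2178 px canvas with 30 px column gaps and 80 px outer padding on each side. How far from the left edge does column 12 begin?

1488 px

Subtract both margins: 2178 − 2·80 = 2018 px.
16 columns + 15 column gaps: 16c + 15·30 = 2018.
16c = 2018 − 450 = 1568, so c = 98 px.
Before column 12: the margin + 11 columns + 11 column gaps.
Offset = 80 + 11·(98 + 30) = 80 + 1408 = 1488 px.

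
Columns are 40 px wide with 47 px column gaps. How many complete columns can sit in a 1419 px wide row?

16 columns

16 columns: 16·40 + 15·47 = 1345 px ≤ 1419.
17 columns: 1432 px > 1419. So 16.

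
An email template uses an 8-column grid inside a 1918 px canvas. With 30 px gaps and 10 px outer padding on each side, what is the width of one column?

211 px

Subtract both margins: 1918 − 2·10 = 1898 px.
8 columns + 7 gaps: 8c + 7·30 = 1898.
8c = 1898 − 210 = 1688, so c = 211 px.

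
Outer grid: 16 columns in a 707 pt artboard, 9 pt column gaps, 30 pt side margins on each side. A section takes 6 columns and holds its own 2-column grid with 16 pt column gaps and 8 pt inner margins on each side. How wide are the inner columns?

Subtract both margins: 707 − 2·30 = 647 pt.
Subtracting 15 column gaps of 9 leaves 512 for 16 columns, so c = 32 pt.
6-column span = 6·32 + 5·9 = 237 pt.
Inner content = 237 − 2·8 = 221 pt.
221 − 1·16 = 205; ÷2 gives d = 102.5 pt.

102.5 pt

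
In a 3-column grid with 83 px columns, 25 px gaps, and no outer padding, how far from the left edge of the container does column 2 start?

Before column 2: 1 column + 1 gap.
Offset = 1·(83 + 25) = 1·108 = 108 px.

108 px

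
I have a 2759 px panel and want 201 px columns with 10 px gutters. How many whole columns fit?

Each extra column adds 201 + 10 = 211 px.
(2759 + 10) / 211 = 13.12, so 13 columns fit.

13 columns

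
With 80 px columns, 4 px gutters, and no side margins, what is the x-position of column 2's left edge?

Each column+gutter stride is 84 px; with no margin, 1 of them is 84 px.

84 px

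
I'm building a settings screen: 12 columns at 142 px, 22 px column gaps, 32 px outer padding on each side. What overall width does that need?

Total width: 2·32 + 12·142 + 11·22 = 2010 px.

2010 px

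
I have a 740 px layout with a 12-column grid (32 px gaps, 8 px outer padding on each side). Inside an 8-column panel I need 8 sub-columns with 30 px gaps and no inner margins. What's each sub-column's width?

32.75 px

Outer content = 740 − 2·8 = 724 px.
Subtracting 11 gaps of 32 leaves 372 for 12 columns, so c = 31 px.
Span of 8: 8·31 + 7·32 = 248 + 224 = 472 px.
472 − 7·30 = 262; ÷8 gives d = 32.75 px.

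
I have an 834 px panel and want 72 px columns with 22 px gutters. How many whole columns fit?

Each extra column adds 72 + 22 = 94 px.
(834 + 22) / 94 = 9.11, so 9 columns fit.

9 columns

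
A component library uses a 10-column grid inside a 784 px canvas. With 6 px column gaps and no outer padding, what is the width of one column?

10 columns + 9 column gaps: 10c + 9·6 = 784.
10c = 784 − 54 = 730, so c = 73 px.

73 px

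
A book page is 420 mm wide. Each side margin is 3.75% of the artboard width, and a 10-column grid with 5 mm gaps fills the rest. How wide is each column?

Margins: 3.75% × 420 = 15.75 mm each, so content = 420 − 31.5 = 388.5 mm.
Subtracting 9 gaps of 5 leaves 343.5 for 10 columns, so c = 34.35 mm.

34.35 mm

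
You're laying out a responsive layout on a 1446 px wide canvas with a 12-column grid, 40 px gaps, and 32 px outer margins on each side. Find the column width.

Subtract both margins: 1446 − 2·32 = 1382 px.
12 columns + 11 gaps: 12c + 11·40 = 1382.
12c = 1382 − 440 = 942, so c = 78.5 px.

78.5 px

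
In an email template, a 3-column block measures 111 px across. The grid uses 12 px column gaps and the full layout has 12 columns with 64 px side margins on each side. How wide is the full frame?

608 px

3 columns + 2 column gaps: 3c + 2·12 = 111.
3c = 111 − 24 = 87, so c = 29 px.
Adding margins, columns and gutters: 128 + 348 + 132 = 608 px.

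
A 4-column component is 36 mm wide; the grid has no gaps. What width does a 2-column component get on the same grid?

With no gaps, each column is 36/4 = 9 mm.
With no gaps, 2 columns span 2·9 = 18 mm.

18 mm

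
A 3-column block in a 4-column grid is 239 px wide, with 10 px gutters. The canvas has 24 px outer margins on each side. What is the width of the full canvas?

239 − 2·10 = 219; ÷3 gives c = 73 px.
Total width: 2·24 + 4·73 + 3·10 = 370 px.

370 px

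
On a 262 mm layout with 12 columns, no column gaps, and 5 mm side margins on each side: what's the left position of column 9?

173 mm

Take off 10 mm of margins, leaving 252 mm.
12c = 252 → c = 21 mm.
Each column+gutter stride is 21 mm; 8 of them past the 5 mm margin is 5 + 168 = 173 mm.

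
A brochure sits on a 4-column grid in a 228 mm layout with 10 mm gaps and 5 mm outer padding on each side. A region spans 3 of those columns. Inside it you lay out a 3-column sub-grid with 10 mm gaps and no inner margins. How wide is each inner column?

47 mm

Subtract both margins: 228 − 2·5 = 218 mm.
4c + 3·10 = 218 → 4c = 188 → c = 47 mm.
3 columns plus 2 gaps: 141 + 20 = 161 mm.
161 − 2·10 = 141; ÷3 gives d = 47 mm.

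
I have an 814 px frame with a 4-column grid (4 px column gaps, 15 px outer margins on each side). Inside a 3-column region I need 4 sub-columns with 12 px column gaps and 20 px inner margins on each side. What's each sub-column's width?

127.75 px

Subtract both margins: 814 − 2·15 = 784 px.
4c + 3·4 = 784 → 4c = 772 → c = 193 px.
Span of 3: 3·193 + 2·4 = 579 + 8 = 587 px.
Inner content = 587 − 2·20 = 547 px.
Subtracting 3 column gaps of 12 leaves 511 for 4 columns, so d = 127.75 px.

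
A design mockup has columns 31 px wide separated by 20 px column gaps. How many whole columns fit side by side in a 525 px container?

k columns need k·31 + (k−1)·20 = k·51 − 20.
k·51 − 20 ≤ 525 → k ≤ 545 / 51 ≈ 10.69, so k = 10.

10 columns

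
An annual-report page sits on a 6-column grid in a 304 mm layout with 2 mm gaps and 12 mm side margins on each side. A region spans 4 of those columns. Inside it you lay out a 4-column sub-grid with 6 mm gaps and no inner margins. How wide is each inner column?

42 mm

Outer content = 304 − 2·12 = 280 mm.
6c + 5·2 = 280 → 6c = 270 → c = 45 mm.
4 columns plus 3 gaps: 180 + 6 = 186 mm.
4d + 3·6 = 186 → 4d = 168 → d = 42 mm.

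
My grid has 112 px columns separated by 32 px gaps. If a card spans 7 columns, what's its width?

976 px

Span of 7: 7·112 + 6·32 = 784 + 192 = 976 px.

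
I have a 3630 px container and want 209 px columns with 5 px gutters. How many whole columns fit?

16 columns

Each extra column adds 209 + 5 = 214 px.
(3630 + 5) / 214 = 16.99, so 16 columns fit.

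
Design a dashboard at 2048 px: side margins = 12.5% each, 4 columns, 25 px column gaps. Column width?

365.25 px

Margins: 12.5% × 2048 = 256 px each, so content = 2048 − 512 = 1536 px.
1536 − 3·25 = 1461; ÷4 gives c = 365.25 px.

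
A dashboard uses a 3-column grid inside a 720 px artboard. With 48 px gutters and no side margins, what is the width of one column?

3c + 2·48 = 720 → 3c = 624 → c = 208 px.

208 px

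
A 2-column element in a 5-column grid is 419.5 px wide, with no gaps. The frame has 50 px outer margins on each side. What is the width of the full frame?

1148.75 px

2c = 419.5 → c = 209.75 px.
Total width: 2·50 + 5·209.75 = 1148.75 px.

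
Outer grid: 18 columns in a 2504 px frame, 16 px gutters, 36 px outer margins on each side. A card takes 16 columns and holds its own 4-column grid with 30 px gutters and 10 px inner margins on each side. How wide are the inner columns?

Outer content = 2504 − 2·36 = 2432 px.
18c + 17·16 = 2432 → 18c = 2160 → c = 120 px.
16-column span = 16·120 + 15·16 = 2160 px.
Inner content = 2160 − 2·10 = 2140 px.
4d + 3·30 = 2140 → 4d = 2050 → d = 512.5 px.

512.5 px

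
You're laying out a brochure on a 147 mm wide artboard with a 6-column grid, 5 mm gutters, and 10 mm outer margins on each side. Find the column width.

17 mm

Content width = 147 − 2·10 = 127 mm.
127 − 5·5 = 102; ÷6 gives c = 17 mm.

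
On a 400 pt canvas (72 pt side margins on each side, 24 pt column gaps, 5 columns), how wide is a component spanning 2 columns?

Take off 144 pt of margins, leaving 256 pt.
5c + 4·24 = 256 → 5c = 160 → c = 32 pt.
Span of 2: 2·32 + 1·24 = 64 + 24 = 88 pt.

88 pt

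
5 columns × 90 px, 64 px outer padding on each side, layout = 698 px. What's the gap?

Take off 128 px of margins, leaving 570 px.
5 columns take 5·90 = 450 px; remaining 120 splits into 4 gaps.
g = 120 / 4 = 30 px.

30 px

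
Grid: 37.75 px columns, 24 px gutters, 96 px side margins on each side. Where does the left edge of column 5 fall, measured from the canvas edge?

Column 5 starts at margin + 4·(column + gutter) = 96 + 4·61.75 = 343 px.

343 px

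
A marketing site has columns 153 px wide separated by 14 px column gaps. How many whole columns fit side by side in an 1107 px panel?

6 columns

Each extra column adds 153 + 14 = 167 px.
(1107 + 14) / 167 = 6.71, so 6 columns fit.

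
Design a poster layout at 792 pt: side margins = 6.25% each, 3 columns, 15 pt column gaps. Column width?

Each margin = 6.25% of 792 = 49.5 pt; content = 792 − 2·49.5 = 693 pt.
Subtracting 2 column gaps of 15 leaves 663 for 3 columns, so c = 221 pt.

221 pt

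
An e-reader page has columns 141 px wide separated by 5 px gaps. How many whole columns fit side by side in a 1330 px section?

9 columns

k columns need k·141 + (k−1)·5 = k·146 − 5.
k·146 − 5 ≤ 1330 → k ≤ 1335 / 146 ≈ 9.14, so k = 9.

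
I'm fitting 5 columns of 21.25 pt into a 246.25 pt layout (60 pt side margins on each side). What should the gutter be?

5 pt

Content width = 246.25 − 2·60 = 126.25 pt.
5·21.25 + 4g = 126.25 → 4g = 20 → g = 5 pt.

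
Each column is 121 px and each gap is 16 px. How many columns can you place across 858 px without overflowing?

k columns need k·121 + (k−1)·16 = k·137 − 16.
k·137 − 16 ≤ 858 → k ≤ 874 / 137 ≈ 6.38, so k = 6.

6 columns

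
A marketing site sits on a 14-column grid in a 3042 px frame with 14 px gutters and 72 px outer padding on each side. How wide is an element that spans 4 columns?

818 px

Take off 144 px of margins, leaving 2898 px.
2898 − 13·14 = 2716; ÷14 gives c = 194 px.
Span of 4: 4·194 + 3·14 = 776 + 42 = 818 px.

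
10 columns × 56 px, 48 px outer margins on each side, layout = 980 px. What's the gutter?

36 px

Take off 96 px of margins, leaving 884 px.
Columns use 560 px, leaving 324 px across 9 gutters = 36 px each.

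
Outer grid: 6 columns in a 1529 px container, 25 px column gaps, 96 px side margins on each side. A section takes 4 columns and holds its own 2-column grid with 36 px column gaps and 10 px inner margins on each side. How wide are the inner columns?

413.5 px

Take off 192 px of margins, leaving 1337 px.
6 columns + 5 column gaps: 6c + 5·25 = 1337.
6c = 1337 − 125 = 1212, so c = 202 px.
4-column span = 4·202 + 3·25 = 883 px.
Inner content = 883 − 2·10 = 863 px.
2d + 1·36 = 863 → 2d = 827 → d = 413.5 px.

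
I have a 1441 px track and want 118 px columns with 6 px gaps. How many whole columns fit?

k columns need k·118 + (k−1)·6 = k·124 − 6.
k·124 − 6 ≤ 1441 → k ≤ 1447 / 124 ≈ 11.67, so k = 11.

11 columns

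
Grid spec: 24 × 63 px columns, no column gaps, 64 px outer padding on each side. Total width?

Summing: 128 + 1512 = 1640 px.

1640 px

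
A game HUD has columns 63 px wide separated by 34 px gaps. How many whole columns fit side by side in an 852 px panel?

9 columns: 9·63 + 8·34 = 839 px ≤ 852.
10 columns: 936 px > 852. So 9.

9 columns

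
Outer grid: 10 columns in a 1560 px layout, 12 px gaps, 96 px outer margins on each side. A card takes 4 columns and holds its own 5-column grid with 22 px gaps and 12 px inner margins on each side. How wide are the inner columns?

85.6 px

Take off 192 px of margins, leaving 1368 px.
10c + 9·12 = 1368 → 10c = 1260 → c = 126 px.
4 columns plus 3 gaps: 504 + 36 = 540 px.
Inner content = 540 − 2·12 = 516 px.
5d + 4·22 = 516 → 5d = 428 → d = 85.6 px.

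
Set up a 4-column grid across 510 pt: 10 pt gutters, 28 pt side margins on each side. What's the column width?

106 pt

Content width = 510 − 2·28 = 454 pt.
454 − 3·10 = 424; ÷4 gives c = 106 pt.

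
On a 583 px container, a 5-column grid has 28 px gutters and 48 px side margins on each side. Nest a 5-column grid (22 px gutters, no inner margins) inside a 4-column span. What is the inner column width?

Inside the margins: 583 − 96 = 487 px.
5c + 4·28 = 487 → 5c = 375 → c = 75 px.
4 columns plus 3 gutters: 300 + 84 = 384 px.
Subtracting 4 gutters of 22 leaves 296 for 5 columns, so d = 59.2 px.

59.2 px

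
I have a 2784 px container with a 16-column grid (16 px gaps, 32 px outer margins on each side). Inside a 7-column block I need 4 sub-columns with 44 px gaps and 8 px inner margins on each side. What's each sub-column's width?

258.25 px

Outer content = 2784 − 2·32 = 2720 px.
16c + 15·16 = 2720 → 16c = 2480 → c = 155 px.
7 columns plus 6 gaps: 1085 + 96 = 1181 px.
Inner content = 1181 − 2·8 = 1165 px.
4d + 3·44 = 1165 → 4d = 1033 → d = 258.25 px.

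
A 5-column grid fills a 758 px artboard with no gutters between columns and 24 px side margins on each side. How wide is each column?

Content width = 758 − 2·24 = 710 px.
710 / 5 = 142 px per column.

142 px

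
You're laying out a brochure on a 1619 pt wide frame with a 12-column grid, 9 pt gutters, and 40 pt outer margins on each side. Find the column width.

120 pt

Inside the margins: 1619 − 80 = 1539 pt.
Subtracting 11 gutters of 9 leaves 1440 for 12 columns, so c = 120 pt.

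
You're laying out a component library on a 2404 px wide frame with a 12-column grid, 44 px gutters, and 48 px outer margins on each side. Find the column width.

Inside the margins: 2404 − 96 = 2308 px.
12c + 11·44 = 2308 → 12c = 1824 → c = 152 px.

152 px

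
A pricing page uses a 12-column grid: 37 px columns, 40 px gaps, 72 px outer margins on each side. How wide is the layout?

1028 px

Layout = 2·72 + 12·37 + 11·40 = 144 + 444 + 440 = 1028 px.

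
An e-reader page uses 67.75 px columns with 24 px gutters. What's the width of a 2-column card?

159.5 px

Span of 2: 2·67.75 + 1·24 = 135.5 + 24 = 159.5 px.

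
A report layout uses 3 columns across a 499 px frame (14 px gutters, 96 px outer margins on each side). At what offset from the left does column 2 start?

203 px

Content = 499 − 2·96 = 307 px.
Subtracting 2 gutters of 14 leaves 279 for 3 columns, so c = 93 px.
Before column 2: the margin + 1 column + 1 gutter.
Offset = 96 + 1·(93 + 14) = 96 + 107 = 203 px.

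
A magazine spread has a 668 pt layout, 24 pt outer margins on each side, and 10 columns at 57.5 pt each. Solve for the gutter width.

Subtract both margins: 668 − 2·24 = 620 pt.
10·57.5 + 9g = 620 → 9g = 45 → g = 5 pt.

5 pt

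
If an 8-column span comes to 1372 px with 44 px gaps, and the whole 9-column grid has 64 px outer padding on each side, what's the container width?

Subtracting 7 gaps of 44 leaves 1064 for 8 columns, so c = 133 px.
Adding margins, columns and gutters: 128 + 1197 + 352 = 1677 px.

1677 px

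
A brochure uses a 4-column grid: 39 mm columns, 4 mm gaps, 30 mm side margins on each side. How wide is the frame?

228 mm

Adding margins, columns and gutters: 60 + 156 + 12 = 228 mm.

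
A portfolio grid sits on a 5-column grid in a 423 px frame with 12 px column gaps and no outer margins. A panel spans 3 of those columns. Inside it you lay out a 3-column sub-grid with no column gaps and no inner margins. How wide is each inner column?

5c + 4·12 = 423 → 5c = 375 → c = 75 px.
3 columns plus 2 column gaps: 225 + 24 = 249 px.
3d = 249 → d = 83 px.

83 px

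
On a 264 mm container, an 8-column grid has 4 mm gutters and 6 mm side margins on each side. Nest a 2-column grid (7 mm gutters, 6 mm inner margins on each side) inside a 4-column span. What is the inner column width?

Inside the margins: 264 − 12 = 252 mm.
8c + 7·4 = 252 → 8c = 224 → c = 28 mm.
4-column span = 4·28 + 3·4 = 124 mm.
Inner content = 124 − 2·6 = 112 mm.
2 columns + 1 gutter: 2d + 1·7 = 112.
2d = 112 − 7 = 105, so d = 52.5 mm.

52.5 mm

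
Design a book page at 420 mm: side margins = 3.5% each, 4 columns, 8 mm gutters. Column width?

91.65 mm

420 × (1 − 2·3.5%) = 420 × 93% = 390.6 mm for the columns.
Subtracting 3 gutters of 8 leaves 366.6 for 4 columns, so c = 91.65 mm.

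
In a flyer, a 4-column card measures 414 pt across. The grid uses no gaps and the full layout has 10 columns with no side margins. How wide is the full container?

1035 pt

With no gaps, each column is 414/4 = 103.5 pt.
Total width: 10·103.5 = 1035 pt.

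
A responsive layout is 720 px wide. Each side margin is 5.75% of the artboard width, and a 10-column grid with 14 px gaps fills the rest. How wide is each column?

51.12 px

720 × (1 − 2·5.75%) = 720 × 88.5% = 637.2 px for the columns.
Subtracting 9 gaps of 14 leaves 511.2 for 10 columns, so c = 51.12 px.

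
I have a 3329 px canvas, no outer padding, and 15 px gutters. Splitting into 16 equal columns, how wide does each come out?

16c + 15·15 = 3329 → 16c = 3104 → c = 194 px.

194 px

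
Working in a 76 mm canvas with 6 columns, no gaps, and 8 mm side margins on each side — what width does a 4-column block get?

40 mm

Take off 16 mm of margins, leaving 60 mm.
With no gaps, each column is 60/6 = 10 mm.
4-column span = 4·10 = 40 mm.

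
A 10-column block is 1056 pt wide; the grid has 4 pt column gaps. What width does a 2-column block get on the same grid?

208 pt

1056 − 9·4 = 1020; ÷10 gives c = 102 pt.
2-column span = 2·102 + 1·4 = 208 pt.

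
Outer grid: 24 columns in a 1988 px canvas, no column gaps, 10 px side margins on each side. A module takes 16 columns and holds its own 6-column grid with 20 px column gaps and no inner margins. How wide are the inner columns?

202 px

Inside the margins: 1988 − 20 = 1968 px.
1968 / 24 = 82 px per column.
With no column gaps, 16 columns span 16·82 = 1312 px.
6 columns + 5 column gaps: 6d + 5·20 = 1312.
6d = 1312 − 100 = 1212, so d = 202 px.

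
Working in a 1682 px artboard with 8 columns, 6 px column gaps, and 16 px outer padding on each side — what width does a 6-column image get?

1236 px

Content width = 1682 − 2·16 = 1650 px.
1650 − 7·6 = 1608; ÷8 gives c = 201 px.
6 columns plus 5 column gaps: 1206 + 30 = 1236 px.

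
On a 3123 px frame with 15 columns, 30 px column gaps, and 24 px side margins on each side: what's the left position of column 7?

1266 px

Inside the margins: 3123 − 48 = 3075 px.
15 columns + 14 column gaps: 15c + 14·30 = 3075.
15c = 3075 − 420 = 2655, so c = 177 px.
Column 7 starts at margin + 6·(column + gutter) = 24 + 6·207 = 1266 px.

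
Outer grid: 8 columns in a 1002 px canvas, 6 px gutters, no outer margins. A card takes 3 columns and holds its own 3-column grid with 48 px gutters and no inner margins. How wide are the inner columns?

92 px

Subtracting 7 gutters of 6 leaves 960 for 8 columns, so c = 120 px.
3-column span = 3·120 + 2·6 = 372 px.
3d + 2·48 = 372 → 3d = 276 → d = 92 px.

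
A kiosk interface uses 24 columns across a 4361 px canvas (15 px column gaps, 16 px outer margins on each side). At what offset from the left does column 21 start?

3636 px

Content = 4361 − 2·16 = 4329 px.
Subtracting 23 column gaps of 15 leaves 3984 for 24 columns, so c = 166 px.
Column 21 starts at margin + 20·(column + gutter) = 16 + 20·181 = 3636 px.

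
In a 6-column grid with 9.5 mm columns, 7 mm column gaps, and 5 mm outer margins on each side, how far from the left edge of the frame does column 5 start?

71 mm

Each column+gutter stride is 16.5 mm; 4 of them past the 5 mm margin is 5 + 66 = 71 mm.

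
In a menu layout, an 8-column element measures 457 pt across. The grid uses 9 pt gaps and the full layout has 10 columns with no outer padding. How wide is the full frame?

Subtracting 7 gaps of 9 leaves 394 for 8 columns, so c = 49.25 pt.
Summing: 492.5 + 81 = 573.5 pt.

573.5 pt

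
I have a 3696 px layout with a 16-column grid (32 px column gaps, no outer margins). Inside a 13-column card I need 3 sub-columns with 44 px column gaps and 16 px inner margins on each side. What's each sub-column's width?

959 px

16 columns + 15 column gaps: 16c + 15·32 = 3696.
16c = 3696 − 480 = 3216, so c = 201 px.
13 columns plus 12 column gaps: 2613 + 384 = 2997 px.
Inner content = 2997 − 2·16 = 2965 px.
Subtracting 2 column gaps of 44 leaves 2877 for 3 columns, so d = 959 px.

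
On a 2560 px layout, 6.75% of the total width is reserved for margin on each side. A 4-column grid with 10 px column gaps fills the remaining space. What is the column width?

546.1 px

Each margin = 6.75% of 2560 = 172.8 px; content = 2560 − 2·172.8 = 2214.4 px.
Subtracting 3 column gaps of 10 leaves 2184.4 for 4 columns, so c = 546.1 px.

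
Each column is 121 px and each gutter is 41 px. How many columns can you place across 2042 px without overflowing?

12 columns: 12·121 + 11·41 = 1903 px ≤ 2042.
13 columns: 2065 px > 2042. So 12.

12 columns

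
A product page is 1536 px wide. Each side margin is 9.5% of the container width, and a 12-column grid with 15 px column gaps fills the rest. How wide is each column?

89.93 px

Margins: 9.5% × 1536 = 145.92 px each, so content = 1536 − 291.84 = 1244.16 px.
12 columns + 11 column gaps: 12c + 11·15 = 1244.16.
12c = 1244.16 − 165 = 1079.16, so c = 89.93 px.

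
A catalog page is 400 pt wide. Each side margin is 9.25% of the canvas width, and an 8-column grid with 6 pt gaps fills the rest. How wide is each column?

35.5 pt

400 × (1 − 2·9.25%) = 400 × 81.5% = 326 pt for the columns.
8 columns + 7 gaps: 8c + 7·6 = 326.
8c = 326 − 42 = 284, so c = 35.5 pt.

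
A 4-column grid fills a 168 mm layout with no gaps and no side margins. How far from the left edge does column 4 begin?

126 mm

With no gaps, each column is 168/4 = 42 mm.
No margin, so column 4 starts at 3·(column + gutter) = 3·42 = 126 mm.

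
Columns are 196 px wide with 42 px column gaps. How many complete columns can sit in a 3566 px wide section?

15 columns: 15·196 + 14·42 = 3528 px ≤ 3566.
16 columns: 3766 px > 3566. So 15.

15 columns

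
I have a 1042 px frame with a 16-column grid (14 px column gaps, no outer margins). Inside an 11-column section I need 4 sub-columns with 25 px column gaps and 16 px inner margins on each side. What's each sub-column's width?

151.25 px

16c + 15·14 = 1042 → 16c = 832 → c = 52 px.
11 columns plus 10 column gaps: 572 + 140 = 712 px.
Inner content = 712 − 2·16 = 680 px.
4 columns + 3 column gaps: 4d + 3·25 = 680.
4d = 680 − 75 = 605, so d = 151.25 px.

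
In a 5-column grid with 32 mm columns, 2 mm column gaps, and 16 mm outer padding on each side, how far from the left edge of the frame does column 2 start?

50 mm

Each column+gutter stride is 34 mm; 1 of them past the 16 mm margin is 16 + 34 = 50 mm.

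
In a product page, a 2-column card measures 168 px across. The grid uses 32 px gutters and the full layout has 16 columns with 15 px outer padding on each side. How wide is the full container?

Subtracting 1 gutter of 32 leaves 136 for 2 columns, so c = 68 px.
Total width: 2·15 + 16·68 + 15·32 = 1598 px.

1598 px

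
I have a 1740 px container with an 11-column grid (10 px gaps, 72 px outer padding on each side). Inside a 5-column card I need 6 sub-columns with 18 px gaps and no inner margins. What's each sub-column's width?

Subtract both margins: 1740 − 2·72 = 1596 px.
11c + 10·10 = 1596 → 11c = 1496 → c = 136 px.
5-column span = 5·136 + 4·10 = 720 px.
720 − 5·18 = 630; ÷6 gives d = 105 px.

105 px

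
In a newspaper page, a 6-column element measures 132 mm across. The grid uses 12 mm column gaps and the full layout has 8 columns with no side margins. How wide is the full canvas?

132 − 5·12 = 72; ÷6 gives c = 12 mm.
Summing: 96 + 84 = 180 mm.

180 mm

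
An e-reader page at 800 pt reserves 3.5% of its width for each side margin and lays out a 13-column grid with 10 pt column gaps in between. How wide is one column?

48 pt

Margins: 3.5% × 800 = 28 pt each, so content = 800 − 56 = 744 pt.
744 − 12·10 = 624; ÷13 gives c = 48 pt.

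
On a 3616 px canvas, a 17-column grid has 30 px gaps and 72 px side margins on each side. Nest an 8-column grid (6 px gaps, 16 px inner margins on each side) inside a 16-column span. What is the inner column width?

Take off 144 px of margins, leaving 3472 px.
3472 − 16·30 = 2992; ÷17 gives c = 176 px.
16-column span = 16·176 + 15·30 = 3266 px.
Inner content = 3266 − 2·16 = 3234 px.
Subtracting 7 gaps of 6 leaves 3192 for 8 columns, so d = 399 px.

399 px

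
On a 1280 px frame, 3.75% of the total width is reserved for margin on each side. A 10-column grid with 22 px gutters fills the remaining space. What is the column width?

98.6 px

Each margin = 3.75% of 1280 = 48 px; content = 1280 − 2·48 = 1184 px.
Subtracting 9 gutters of 22 leaves 986 for 10 columns, so c = 98.6 px.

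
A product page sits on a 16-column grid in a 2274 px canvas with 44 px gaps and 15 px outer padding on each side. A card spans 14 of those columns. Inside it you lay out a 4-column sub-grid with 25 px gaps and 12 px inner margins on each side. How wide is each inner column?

Subtract both margins: 2274 − 2·15 = 2244 px.
16c + 15·44 = 2244 → 16c = 1584 → c = 99 px.
14-column span = 14·99 + 13·44 = 1958 px.
Inner content = 1958 − 2·12 = 1934 px.
4d + 3·25 = 1934 → 4d = 1859 → d = 464.75 px.

464.75 px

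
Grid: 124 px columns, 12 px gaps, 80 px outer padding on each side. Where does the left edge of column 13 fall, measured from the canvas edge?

Before column 13: the margin + 12 columns + 12 gaps.
Offset = 80 + 12·(124 + 12) = 80 + 1632 = 1712 px.

1712 px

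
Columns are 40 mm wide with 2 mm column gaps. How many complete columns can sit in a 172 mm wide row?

4 columns

k columns need k·40 + (k−1)·2 = k·42 − 2.
k·42 − 2 ≤ 172 → k ≤ 174 / 42 ≈ 4.14, so k = 4.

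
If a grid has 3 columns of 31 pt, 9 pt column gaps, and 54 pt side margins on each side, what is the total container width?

Adding margins, columns and gutters: 108 + 93 + 18 = 219 pt.

219 pt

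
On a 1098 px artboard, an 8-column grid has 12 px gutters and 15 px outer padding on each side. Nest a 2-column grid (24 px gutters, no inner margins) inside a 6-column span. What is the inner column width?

Take off 30 px of margins, leaving 1068 px.
1068 − 7·12 = 984; ÷8 gives c = 123 px.
Span of 6: 6·123 + 5·12 = 738 + 60 = 798 px.
Subtracting 1 gutter of 24 leaves 774 for 2 columns, so d = 387 px.

387 px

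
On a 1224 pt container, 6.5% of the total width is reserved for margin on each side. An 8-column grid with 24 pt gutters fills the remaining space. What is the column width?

112.11 pt

1224 × (1 − 2·6.5%) = 1224 × 87% = 1064.88 pt for the columns.
1064.88 − 7·24 = 896.88; ÷8 gives c = 112.11 pt.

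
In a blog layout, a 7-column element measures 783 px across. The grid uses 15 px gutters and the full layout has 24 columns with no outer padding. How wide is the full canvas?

2721 px

7c + 6·15 = 783 → 7c = 693 → c = 99 px.
Canvas = 24·99 + 23·15 = 2376 + 345 = 2721 px.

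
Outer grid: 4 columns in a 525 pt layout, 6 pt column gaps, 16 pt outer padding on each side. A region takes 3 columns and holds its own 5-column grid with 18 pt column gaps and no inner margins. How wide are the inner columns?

Take off 32 pt of margins, leaving 493 pt.
Subtracting 3 column gaps of 6 leaves 475 for 4 columns, so c = 118.75 pt.
3-column span = 3·118.75 + 2·6 = 368.25 pt.
5d + 4·18 = 368.25 → 5d = 296.25 → d = 59.25 pt.

59.25 pt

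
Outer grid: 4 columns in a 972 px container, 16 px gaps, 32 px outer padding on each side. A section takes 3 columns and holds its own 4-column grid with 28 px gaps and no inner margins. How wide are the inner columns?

Subtract both margins: 972 − 2·32 = 908 px.
908 − 3·16 = 860; ÷4 gives c = 215 px.
3 columns plus 2 gaps: 645 + 32 = 677 px.
677 − 3·28 = 593; ÷4 gives d = 148.25 px.

148.25 px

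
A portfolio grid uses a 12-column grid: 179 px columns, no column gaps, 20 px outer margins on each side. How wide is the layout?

Summing: 40 + 2148 = 2188 px.

2188 px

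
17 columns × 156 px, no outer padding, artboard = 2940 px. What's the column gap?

18 px

Columns use 2652 px, leaving 288 px across 16 column gaps = 18 px each.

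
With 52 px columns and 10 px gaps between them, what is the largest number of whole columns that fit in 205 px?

3 columns

Each extra column adds 52 + 10 = 62 px.
(205 + 10) / 62 = 3.47, so 3 columns fit.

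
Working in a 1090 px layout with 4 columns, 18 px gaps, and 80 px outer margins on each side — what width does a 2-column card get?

Content width = 1090 − 2·80 = 930 px.
4 columns + 3 gaps: 4c + 3·18 = 930.
4c = 930 − 54 = 876, so c = 219 px.
2-column span = 2·219 + 1·18 = 456 px.

456 px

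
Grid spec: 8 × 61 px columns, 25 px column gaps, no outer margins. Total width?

663 px

Total width: 8·61 + 7·25 = 663 px.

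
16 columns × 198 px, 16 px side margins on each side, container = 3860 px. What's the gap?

Take off 32 px of margins, leaving 3828 px.
16 columns take 16·198 = 3168 px; remaining 660 splits into 15 gaps.
g = 660 / 15 = 44 px.

44 px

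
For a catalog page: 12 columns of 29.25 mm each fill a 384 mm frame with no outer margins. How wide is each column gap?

12·29.25 + 11g = 384 → 11g = 33 → g = 3 mm.

3 mm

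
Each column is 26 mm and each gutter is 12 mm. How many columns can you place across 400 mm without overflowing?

10 columns

Each extra column adds 26 + 12 = 38 mm.
(400 + 12) / 38 = 10.84, so 10 columns fit.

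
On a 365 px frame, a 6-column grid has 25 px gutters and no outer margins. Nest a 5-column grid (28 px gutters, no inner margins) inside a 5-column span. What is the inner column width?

6 columns + 5 gutters: 6c + 5·25 = 365.
6c = 365 − 125 = 240, so c = 40 px.
5 columns plus 4 gutters: 200 + 100 = 300 px.
300 − 4·28 = 188; ÷5 gives d = 37.6 px.

37.6 px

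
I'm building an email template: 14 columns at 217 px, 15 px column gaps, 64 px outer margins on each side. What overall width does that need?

3361 px

Adding margins, columns and gutters: 128 + 3038 + 195 = 3361 px.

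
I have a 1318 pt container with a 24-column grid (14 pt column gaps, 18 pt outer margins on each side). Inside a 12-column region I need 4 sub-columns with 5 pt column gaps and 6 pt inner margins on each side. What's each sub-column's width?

Outer content = 1318 − 2·18 = 1282 pt.
24c + 23·14 = 1282 → 24c = 960 → c = 40 pt.
12-column span = 12·40 + 11·14 = 634 pt.
Inner content = 634 − 2·6 = 622 pt.
4 columns + 3 column gaps: 4d + 3·5 = 622.
4d = 622 − 15 = 607, so d = 151.75 pt.

151.75 pt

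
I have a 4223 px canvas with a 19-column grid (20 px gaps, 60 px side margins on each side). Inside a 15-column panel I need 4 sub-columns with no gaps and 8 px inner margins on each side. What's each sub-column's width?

Inside the margins: 4223 − 120 = 4103 px.
4103 − 18·20 = 3743; ÷19 gives c = 197 px.
15-column span = 15·197 + 14·20 = 3235 px.
Inner content = 3235 − 2·8 = 3219 px.
3219 / 4 = 804.75 px per column.

804.75 px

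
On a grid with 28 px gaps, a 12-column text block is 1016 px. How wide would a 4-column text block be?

320 px

12c + 11·28 = 1016 → 12c = 708 → c = 59 px.
4-column span = 4·59 + 3·28 = 320 px.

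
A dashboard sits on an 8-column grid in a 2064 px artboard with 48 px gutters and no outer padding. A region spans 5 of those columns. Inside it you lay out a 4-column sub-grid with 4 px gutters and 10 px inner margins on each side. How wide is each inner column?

Subtracting 7 gutters of 48 leaves 1728 for 8 columns, so c = 216 px.
5-column span = 5·216 + 4·48 = 1272 px.
Inner content = 1272 − 2·10 = 1252 px.
1252 − 3·4 = 1240; ÷4 gives d = 310 px.

310 px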